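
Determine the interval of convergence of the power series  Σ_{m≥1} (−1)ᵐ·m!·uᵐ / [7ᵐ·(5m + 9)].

Ratio test: |a_{m+1}/a_m| = (m+1) · 1/7 · (5m + 9)/(5(m+1) + 9) → ∞ as m → ∞.
The terms grow without bound for any u ≠ 0, so R = 0 (convergence only at u = 0).

{0}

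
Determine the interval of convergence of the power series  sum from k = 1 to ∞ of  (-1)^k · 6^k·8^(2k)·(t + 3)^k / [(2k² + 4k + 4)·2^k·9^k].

[-195/64, -189/64]

By the ratio test, |a_{k+1}/a_k| = [(2k² + 4k + 4)/(2(k+1)² + 4(k+1) + 4)] · 6·64/(2·9) → 64/3.
Thus R = 1/(64/3) = 3/64.
When t = -189/64, absolute convergence follows by limit comparison with Σ 1/k².
When t = -195/64, absolute convergence follows by limit comparison with Σ 1/k².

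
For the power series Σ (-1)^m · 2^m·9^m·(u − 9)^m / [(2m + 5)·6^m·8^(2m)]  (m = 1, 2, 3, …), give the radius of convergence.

The ratio of consecutive coefficients is [(2m + 5)/(2(m+1) + 5)] · 2·9/(6·64) → 3/64.
The series converges when 3/64 · |u − 9| < 1, giving R = 64/3.

R = 64/3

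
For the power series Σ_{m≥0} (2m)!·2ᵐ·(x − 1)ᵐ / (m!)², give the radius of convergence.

R = 1/8

By the ratio test, |a_{m+1}/a_m| = (2m+1)·(2m+2)/(m+1)² · 2 → 8.
Convergence for |x − 1| · 8 < 1, i.e. |x − 1| < 1/8. So R = 1/8.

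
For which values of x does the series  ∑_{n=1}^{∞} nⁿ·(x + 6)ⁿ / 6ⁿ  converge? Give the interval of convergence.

Applying the root test, |a_n|^(1/n) = n/6 → ∞.
The root grows without bound, so R = 0 (convergence only at x = -6).

{-6}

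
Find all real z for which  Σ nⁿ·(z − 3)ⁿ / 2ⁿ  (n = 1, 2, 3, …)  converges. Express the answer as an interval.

By the Cauchy root test, |a_n|^(1/n) = n/2 → ∞.
The root grows without bound, so R = 0 (convergence only at z = 3).

{3}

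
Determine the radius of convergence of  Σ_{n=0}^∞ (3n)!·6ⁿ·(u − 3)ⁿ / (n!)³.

R = 1/162

By the ratio test, |a_{n+1}/a_n| = (3n+1)·(3n+2)·(3n+3)/(n+1)³ · 6 → 162.
The series converges when 162 · |u − 3| < 1, giving R = 1/162.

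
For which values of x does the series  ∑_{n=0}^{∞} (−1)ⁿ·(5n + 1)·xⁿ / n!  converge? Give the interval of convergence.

(−∞, ∞)

By the ratio test, |a_{n+1}/a_n| = (5(n+1) + 1)/(5n + 1) · 1/(n+1) → 0.
The limit is 0, so the series converges for all x; R = ∞.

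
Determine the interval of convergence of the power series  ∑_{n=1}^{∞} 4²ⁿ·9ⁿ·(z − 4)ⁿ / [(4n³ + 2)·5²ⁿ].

[551/144, 601/144]

Apply the ratio test: |a_{n+1}| / |a_n| = [(4n³ + 2)/(4(n+1)³ + 2)] · 16·9/25, which tends to 144/25 as n → ∞.
Convergence for |z − 4| · 144/25 < 1, i.e. |z − 4| < 25/144. So R = 25/144.
Check z = 601/144: the series is dominated by a constant times Σ 1/n³, which converges (p = 3 > 1).
When z = 551/144, absolute convergence follows by limit comparison with Σ 1/n³.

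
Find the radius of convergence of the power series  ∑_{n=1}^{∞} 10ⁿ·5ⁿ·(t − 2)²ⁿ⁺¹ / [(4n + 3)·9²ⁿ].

R = 9√2/10

Ratio test: |a_{n+1}/a_n| = [(4n + 3)/(4(n+1) + 3)] · 10·5/81 → 50/81 as n → ∞.
Writing y = (t − 2)², the series in y has radius 81/50, so |t − 2| < √(81/50) and R = 9√2/10.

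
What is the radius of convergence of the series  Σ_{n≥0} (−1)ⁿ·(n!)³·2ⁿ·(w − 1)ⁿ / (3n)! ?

Ratio test: |a_{n+1}/a_n| = (n+1)³/[(3n+1)·(3n+2)·(3n+3)] · 2 → 2/27 as n → ∞.
Hence the series converges for |w − 1| < 1/(2/27) = 27/2, so the radius of convergence is 27/2.

R = 27/2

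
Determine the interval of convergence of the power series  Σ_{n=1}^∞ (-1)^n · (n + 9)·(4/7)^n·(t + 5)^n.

(-27/4, -13/4)

The ratio of consecutive coefficients is [((n+1) + 9)/(n + 9)] · 4/7 → 4/7.
Convergence for |t + 5| · 4/7 < 1, i.e. |t + 5| < 7/4. So R = 7/4.
At t = -13/4: the terms do not tend to 0, so the series diverges.
At t = -27/4: the terms do not tend to 0, so the series diverges.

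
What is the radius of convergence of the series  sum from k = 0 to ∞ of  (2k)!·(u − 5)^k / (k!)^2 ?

Apply the ratio test: |a_{k+1}| / |a_k| = (2k+1)·(2k+2)/(k+1)², which tends to 4 as k → ∞.
Hence the series converges for |u − 5| < 1/(4) = 1/4, so the radius of convergence is 1/4.

R = 1/4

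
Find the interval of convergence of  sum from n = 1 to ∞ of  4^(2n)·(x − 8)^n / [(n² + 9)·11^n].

By the ratio test, |a_{n+1}/a_n| = [(n² + 9)/((n+1)² + 9)] · 16/11 → 16/11.
Convergence for |x − 8| · 16/11 < 1, i.e. |x − 8| < 11/16. So R = 11/16.
At x = 139/16: absolute convergence follows by limit comparison with Σ 1/n².
At x = 117/16: absolute convergence follows by limit comparison with Σ 1/n².

[117/16, 139/16]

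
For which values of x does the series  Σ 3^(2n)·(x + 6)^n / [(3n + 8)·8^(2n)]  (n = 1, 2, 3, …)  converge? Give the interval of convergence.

[-118/9, 10/9)

Ratio test: |a_{n+1}/a_n| = [(3n + 8)/(3(n+1) + 8)] · 9/64 → 9/64 as n → ∞.
Hence the series converges for |x + 6| < 1/(9/64) = 64/9, so the radius of convergence is 64/9.
Endpoint x = 10/9: the terms are asymptotic to a nonzero constant times 1/n, so the series diverges by limit comparison with Σ 1/n.
Endpoint x = -118/9: an alternating series whose terms decrease to 0 in absolute value, so it converges by the Leibniz criterion.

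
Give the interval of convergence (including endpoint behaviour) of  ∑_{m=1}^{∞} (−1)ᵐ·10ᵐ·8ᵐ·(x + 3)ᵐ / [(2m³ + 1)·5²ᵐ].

[-53/16, -43/16]

Ratio test: |a_{m+1}/a_m| = [(2m³ + 1)/(2(m+1)³ + 1)] · 10·8/25 → 16/5 as m → ∞.
The series converges when 16/5 · |x + 3| < 1, giving R = 5/16.
Check x = -43/16: absolute convergence follows by limit comparison with Σ 1/m³.
When x = -53/16, the terms are on the order of 1/m³, so the series converges absolutely by comparison with the p-series (p = 3 > 1).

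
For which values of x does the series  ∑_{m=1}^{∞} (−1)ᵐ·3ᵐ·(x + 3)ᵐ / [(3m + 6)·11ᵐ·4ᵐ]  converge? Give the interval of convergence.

(-53/3, 35/3]

Ratio test: |a_{m+1}/a_m| = [(3m + 6)/(3(m+1) + 6)] · 3/(11·4) → 3/44 as m → ∞.
Thus R = 1/(3/44) = 44/3.
Endpoint x = 35/3: the terms alternate in sign and decrease monotonically to 0 in absolute value (size ~ c/m), so the alternating series test gives convergence.
When x = -53/3, the terms behave like c/m; limit comparison with the harmonic series gives divergence.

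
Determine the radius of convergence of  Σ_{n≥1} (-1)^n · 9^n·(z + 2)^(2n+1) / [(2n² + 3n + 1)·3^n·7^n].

Ratio test: |a_{n+1}/a_n| = [(2n² + 3n + 1)/(2(n+1)² + 3(n+1) + 1)] · 9/(3·7) → 3/7 as n → ∞.
Writing y = (z + 2)², the series in y has radius 7/3, so |z + 2| < √(7/3) and R = √21/3.

R = √21/3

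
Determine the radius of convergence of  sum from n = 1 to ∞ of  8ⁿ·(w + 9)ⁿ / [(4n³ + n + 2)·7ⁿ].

By the ratio test, |a_{n+1}/a_n| = [(4n³ + n + 2)/(4(n+1)³ + (n+1) + 2)] · 8/7 → 8/7.
Convergence for |w + 9| · 8/7 < 1, i.e. |w + 9| < 7/8. So R = 7/8.

R = 7/8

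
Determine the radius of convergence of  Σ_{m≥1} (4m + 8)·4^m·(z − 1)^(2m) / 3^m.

R = √3/2

Apply the ratio test: |a_{m+1}| / |a_m| = [(4(m+1) + 8)/(4m + 8)] · 4/3, which tends to 4/3 as m → ∞.
Successive powers of (z − 1) differ by 2, so the series converges when |z − 1|² · 4/3 < 1, i.e. |z − 1| < √(3/4). So R = √3/2.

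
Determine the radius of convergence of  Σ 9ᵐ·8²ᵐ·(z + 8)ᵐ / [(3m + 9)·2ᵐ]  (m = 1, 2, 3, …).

R = 1/288

By the ratio test, |a_{m+1}/a_m| = [(3m + 9)/(3(m+1) + 9)] · 9·64/2 → 288.
Hence the series converges for |z + 8| < 1/(288) = 1/288, so the radius of convergence is 1/288.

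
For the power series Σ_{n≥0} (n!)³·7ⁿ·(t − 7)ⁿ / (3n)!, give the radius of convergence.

R = 27/7

By the ratio test, |a_{n+1}/a_n| = (n+1)³/[(3n+1)·(3n+2)·(3n+3)] · 7 → 7/27.
Hence the series converges for |t − 7| < 1/(7/27) = 27/7, so the radius of convergence is 27/7.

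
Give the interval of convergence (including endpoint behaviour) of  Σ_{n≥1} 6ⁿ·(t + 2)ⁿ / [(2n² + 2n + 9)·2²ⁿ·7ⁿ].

[-20/3, 8/3]

Apply the ratio test: |a_{n+1}| / |a_n| = [(2n² + 2n + 9)/(2(n+1)² + 2(n+1) + 9)] · 6/(4·7), which tends to 3/14 as n → ∞.
Thus R = 1/(3/14) = 14/3.
When t = 8/3, the terms are on the order of 1/n², so the series converges absolutely by comparison with the p-series (p = 2 > 1).
Endpoint t = -20/3: the terms are on the order of 1/n², so the series converges absolutely by comparison with the p-series (p = 2 > 1).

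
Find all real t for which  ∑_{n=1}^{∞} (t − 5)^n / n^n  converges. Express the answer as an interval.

Applying the root test, |a_n|^(1/n) = 1/n → 0.
The limit is 0 for every t, so R = ∞.

(−∞, ∞)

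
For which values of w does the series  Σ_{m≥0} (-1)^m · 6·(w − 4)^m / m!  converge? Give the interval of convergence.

By the ratio test, |a_{m+1}/a_m| = 6/6 · 1/(m+1) → 0.
The limit is 0, so the series converges for all w; R = ∞.

(−∞, ∞)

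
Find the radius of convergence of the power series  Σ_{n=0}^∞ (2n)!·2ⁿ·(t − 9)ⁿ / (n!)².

R = 1/8

By the ratio test, |a_{n+1}/a_n| = (2n+1)·(2n+2)/(n+1)² · 2 → 8.
Hence the series converges for |t − 9| < 1/(8) = 1/8, so the radius of convergence is 1/8.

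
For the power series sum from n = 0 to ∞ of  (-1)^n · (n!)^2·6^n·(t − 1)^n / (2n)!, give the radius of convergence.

Ratio test: |a_{n+1}/a_n| = (n+1)²/[(2n+1)·(2n+2)] · 6 → 3/2 as n → ∞.
Convergence for |t − 1| · 3/2 < 1, i.e. |t − 1| < 2/3. So R = 2/3.

R = 2/3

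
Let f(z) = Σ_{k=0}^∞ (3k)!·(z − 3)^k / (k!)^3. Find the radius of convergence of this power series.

R = 1/27

Ratio test: |a_{k+1}/a_k| = (3k+1)·(3k+2)·(3k+3)/(k+1)³ → 27 as k → ∞.
Convergence for |z − 3| · 27 < 1, i.e. |z − 3| < 1/27. So R = 1/27.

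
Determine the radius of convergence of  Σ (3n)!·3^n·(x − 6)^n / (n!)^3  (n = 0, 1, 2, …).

Ratio test: |a_{n+1}/a_n| = (3n+1)·(3n+2)·(3n+3)/(n+1)³ · 3 → 81 as n → ∞.
The series converges when 81 · |x − 6| < 1, giving R = 1/81.

R = 1/81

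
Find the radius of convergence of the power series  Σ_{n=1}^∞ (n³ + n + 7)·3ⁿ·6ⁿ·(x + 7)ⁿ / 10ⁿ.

Apply the ratio test: |a_{n+1}| / |a_n| = [((n+1)³ + (n+1) + 7)/(n³ + n + 7)] · 3·6/10, which tends to 9/5 as n → ∞.
Convergence for |x + 7| · 9/5 < 1, i.e. |x + 7| < 5/9. So R = 5/9.

R = 5/9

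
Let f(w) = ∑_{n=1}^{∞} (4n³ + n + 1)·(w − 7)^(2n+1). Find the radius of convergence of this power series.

Apply the ratio test: |a_{n+1}| / |a_n| = (4(n+1)³ + (n+1) + 1)/(4n³ + n + 1), which tends to 1 as n → ∞.
Writing y = (w − 7)², the series in y has radius 1, so |w − 7| < √(1) = 1 and R = 1.

R = 1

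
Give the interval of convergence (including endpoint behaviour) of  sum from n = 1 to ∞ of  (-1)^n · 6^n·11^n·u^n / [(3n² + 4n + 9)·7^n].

[-7/66, 7/66]

Ratio test: |a_{n+1}/a_n| = [(3n² + 4n + 9)/(3(n+1)² + 4(n+1) + 9)] · 6·11/7 → 66/7 as n → ∞.
Hence the series converges for |u| < 1/(66/7) = 7/66, so the radius of convergence is 7/66.
Check u = 7/66: the series is dominated by a constant times Σ 1/n², which converges (p = 2 > 1).
At u = -7/66: the series is dominated by a constant times Σ 1/n², which converges (p = 2 > 1).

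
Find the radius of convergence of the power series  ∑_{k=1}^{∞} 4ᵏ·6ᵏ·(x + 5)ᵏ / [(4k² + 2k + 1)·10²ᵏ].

The ratio of consecutive coefficients is [(4k² + 2k + 1)/(4(k+1)² + 2(k+1) + 1)] · 4·6/100 → 6/25.
Thus R = 1/(6/25) = 25/6.

R = 25/6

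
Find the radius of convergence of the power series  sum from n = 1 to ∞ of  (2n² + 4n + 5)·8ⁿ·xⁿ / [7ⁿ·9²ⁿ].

R = 567/8

Ratio test: |a_{n+1}/a_n| = [(2(n+1)² + 4(n+1) + 5)/(2n² + 4n + 5)] · 8/(7·81) → 8/567 as n → ∞.
Hence the series converges for |x| < 1/(8/567) = 567/8, so the radius of convergence is 567/8.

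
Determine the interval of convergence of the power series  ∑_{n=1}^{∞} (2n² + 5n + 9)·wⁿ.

Ratio test: |a_{n+1}/a_n| = (2(n+1)² + 5(n+1) + 9)/(2n² + 5n + 9) → 1 as n → ∞.
Hence R = 1.
At w = 1: the n-th term does not approach 0; divergence by the term test.
When w = -1, the terms have absolute value of order n², which does not tend to 0, so the series diverges by the divergence test.

(-1, 1)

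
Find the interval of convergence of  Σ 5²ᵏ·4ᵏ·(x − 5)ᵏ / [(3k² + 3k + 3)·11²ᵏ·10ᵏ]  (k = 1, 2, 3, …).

[-71/10, 171/10]

Ratio test: |a_{k+1}/a_k| = [(3k² + 3k + 3)/(3(k+1)² + 3(k+1) + 3)] · 25·4/(121·10) → 10/121 as k → ∞.
Thus R = 1/(10/121) = 121/10.
When x = 171/10, the series is dominated by a constant times Σ 1/k², which converges (p = 2 > 1).
At x = -71/10: the terms are on the order of 1/k², so the series converges absolutely by comparison with the p-series (p = 2 > 1).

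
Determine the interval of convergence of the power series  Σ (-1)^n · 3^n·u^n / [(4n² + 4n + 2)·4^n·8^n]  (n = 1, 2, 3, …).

The ratio of consecutive coefficients is [(4n² + 4n + 2)/(4(n+1)² + 4(n+1) + 2)] · 3/(4·8) → 3/32.
Thus R = 1/(3/32) = 32/3.
When u = 32/3, the terms are on the order of 1/n², so the series converges absolutely by comparison with the p-series (p = 2 > 1).
Endpoint u = -32/3: absolute convergence follows by limit comparison with Σ 1/n².

[-32/3, 32/3]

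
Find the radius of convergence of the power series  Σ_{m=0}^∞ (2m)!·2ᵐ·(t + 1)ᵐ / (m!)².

R = 1/8

By the ratio test, |a_{m+1}/a_m| = (2m+1)·(2m+2)/(m+1)² · 2 → 8.
Convergence for |t + 1| · 8 < 1, i.e. |t + 1| < 1/8. So R = 1/8.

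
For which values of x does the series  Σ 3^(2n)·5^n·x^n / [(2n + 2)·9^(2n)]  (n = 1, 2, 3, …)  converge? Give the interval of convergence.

Ratio test: |a_{n+1}/a_n| = [(2n + 2)/(2(n+1) + 2)] · 9·5/81 → 5/9 as n → ∞.
Convergence for |x| · 5/9 < 1, i.e. |x| < 9/5. So R = 9/5.
Check x = 9/5: the terms behave like c/n; limit comparison with the harmonic series gives divergence.
When x = -9/5, an alternating series whose terms decrease to 0 in absolute value, so it converges by the Leibniz criterion.

[-9/5, 9/5)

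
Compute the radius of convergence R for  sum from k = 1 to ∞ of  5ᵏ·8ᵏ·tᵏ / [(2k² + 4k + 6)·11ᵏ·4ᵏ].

R = 11/10

Ratio test: |a_{k+1}/a_k| = [(2k² + 4k + 6)/(2(k+1)² + 4(k+1) + 6)] · 5·8/(11·4) → 10/11 as k → ∞.
Thus R = 1/(10/11) = 11/10.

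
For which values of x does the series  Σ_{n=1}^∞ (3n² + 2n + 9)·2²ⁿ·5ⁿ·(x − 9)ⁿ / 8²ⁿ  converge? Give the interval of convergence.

The ratio of consecutive coefficients is [(3(n+1)² + 2(n+1) + 9)/(3n² + 2n + 9)] · 4·5/64 → 5/16.
The series converges when 5/16 · |x − 9| < 1, giving R = 16/5.
Check x = 61/5: the terms have absolute value of order n², which does not tend to 0, so the series diverges by the divergence test.
At x = 29/5: the terms do not tend to 0, so the series diverges.

(29/5, 61/5)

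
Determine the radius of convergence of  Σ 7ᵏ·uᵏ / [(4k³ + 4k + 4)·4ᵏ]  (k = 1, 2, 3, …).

Ratio test: |a_{k+1}/a_k| = [(4k³ + 4k + 4)/(4(k+1)³ + 4(k+1) + 4)] · 7/4 → 7/4 as k → ∞.
The series converges when 7/4 · |u| < 1, giving R = 4/7.

R = 4/7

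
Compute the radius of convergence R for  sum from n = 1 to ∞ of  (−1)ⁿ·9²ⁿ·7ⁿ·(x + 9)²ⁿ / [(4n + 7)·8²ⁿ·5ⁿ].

R = 8√35/63

By the ratio test, |a_{n+1}/a_n| = [(4n + 7)/(4(n+1) + 7)] · 81·7/(64·5) → 567/320.
Writing y = (x + 9)², the series in y has radius 320/567, so |x + 9| < √(320/567) and R = 8√35/63.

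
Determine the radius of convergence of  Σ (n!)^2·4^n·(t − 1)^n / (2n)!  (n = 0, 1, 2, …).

The ratio of consecutive coefficients is (n+1)²/[(2n+1)·(2n+2)] · 4 → 1.
Convergence for |t − 1| < 1, so R = 1.

R = 1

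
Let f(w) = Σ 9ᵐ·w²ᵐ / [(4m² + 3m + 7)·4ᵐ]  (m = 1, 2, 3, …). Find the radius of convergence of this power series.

R = 2/3

Apply the ratio test: |a_{m+1}| / |a_m| = [(4m² + 3m + 7)/(4(m+1)² + 3(m+1) + 7)] · 9/4, which tends to 9/4 as m → ∞.
Since the exponent of w increases by 2 each term, convergence requires |w|² < 4/9, hence R = 2/3.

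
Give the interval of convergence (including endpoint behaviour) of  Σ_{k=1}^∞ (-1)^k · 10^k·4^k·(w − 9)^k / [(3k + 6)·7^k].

By the ratio test, |a_{k+1}/a_k| = [(3k + 6)/(3(k+1) + 6)] · 10·4/7 → 40/7.
Convergence for |w − 9| · 40/7 < 1, i.e. |w − 9| < 7/40. So R = 7/40.
Check w = 367/40: convergence follows from the alternating series test (terms decrease monotonically to 0).
At w = 353/40: the terms are asymptotic to a nonzero constant times 1/k, so the series diverges by limit comparison with Σ 1/k.

(353/40, 367/40]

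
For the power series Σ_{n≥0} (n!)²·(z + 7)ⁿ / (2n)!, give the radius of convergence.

Ratio test: |a_{n+1}/a_n| = (n+1)²/[(2n+1)·(2n+2)] → 1/4 as n → ∞.
Convergence for |z + 7| · 1/4 < 1, i.e. |z + 7| < 4. So R = 4.

R = 4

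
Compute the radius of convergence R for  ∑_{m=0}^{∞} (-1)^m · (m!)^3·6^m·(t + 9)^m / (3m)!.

The ratio of consecutive coefficients is (m+1)³/[(3m+1)·(3m+2)·(3m+3)] · 6 → 2/9.
Convergence for |t + 9| · 2/9 < 1, i.e. |t + 9| < 9/2. So R = 9/2.

R = 9/2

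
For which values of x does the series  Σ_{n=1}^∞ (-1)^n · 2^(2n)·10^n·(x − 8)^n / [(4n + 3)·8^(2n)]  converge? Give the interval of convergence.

Apply the ratio test: |a_{n+1}| / |a_n| = [(4n + 3)/(4(n+1) + 3)] · 4·10/64, which tends to 5/8 as n → ∞.
Thus R = 1/(5/8) = 8/5.
At x = 48/5: the terms alternate in sign and decrease monotonically to 0 in absolute value (size ~ c/n), so the alternating series test gives convergence.
Check x = 32/5: the terms are asymptotic to a nonzero constant times 1/n, so the series diverges by limit comparison with Σ 1/n.

(32/5, 48/5]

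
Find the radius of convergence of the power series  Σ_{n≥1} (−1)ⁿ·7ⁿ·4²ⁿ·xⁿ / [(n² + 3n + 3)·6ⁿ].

Apply the ratio test: |a_{n+1}| / |a_n| = [(n² + 3n + 3)/((n+1)² + 3(n+1) + 3)] · 7·16/6, which tends to 56/3 as n → ∞.
Hence the series converges for |x| < 1/(56/3) = 3/56, so the radius of convergence is 3/56.

R = 3/56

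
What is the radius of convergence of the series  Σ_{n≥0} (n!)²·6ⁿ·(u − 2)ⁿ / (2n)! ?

The ratio of consecutive coefficients is (n+1)²/[(2n+1)·(2n+2)] · 6 → 3/2.
The series converges when 3/2 · |u − 2| < 1, giving R = 2/3.

R = 2/3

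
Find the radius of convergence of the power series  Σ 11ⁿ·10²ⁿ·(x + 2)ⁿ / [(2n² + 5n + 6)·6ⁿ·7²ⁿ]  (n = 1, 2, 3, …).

R = 147/550

Ratio test: |a_{n+1}/a_n| = [(2n² + 5n + 6)/(2(n+1)² + 5(n+1) + 6)] · 11·100/(6·49) → 550/147 as n → ∞.
Thus R = 1/(550/147) = 147/550.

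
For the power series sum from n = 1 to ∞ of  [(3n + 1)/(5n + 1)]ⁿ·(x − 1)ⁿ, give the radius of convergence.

R = 5/3

Applying the root test, |a_n|^(1/n) = (3n + 1)/(5n + 1) → 3/5.
Hence the series converges for |x − 1| < 1/(3/5) = 5/3, so the radius of convergence is 5/3.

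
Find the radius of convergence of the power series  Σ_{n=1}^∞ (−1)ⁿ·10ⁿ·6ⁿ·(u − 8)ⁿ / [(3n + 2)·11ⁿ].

By the ratio test, |a_{n+1}/a_n| = [(3n + 2)/(3(n+1) + 2)] · 10·6/11 → 60/11.
Hence the series converges for |u − 8| < 1/(60/11) = 11/60, so the radius of convergence is 11/60.

R = 11/60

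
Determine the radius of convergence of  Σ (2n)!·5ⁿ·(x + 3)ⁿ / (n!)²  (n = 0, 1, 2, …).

Apply the ratio test: |a_{n+1}| / |a_n| = (2n+1)·(2n+2)/(n+1)² · 5, which tends to 20 as n → ∞.
The series converges when 20 · |x + 3| < 1, giving R = 1/20.

R = 1/20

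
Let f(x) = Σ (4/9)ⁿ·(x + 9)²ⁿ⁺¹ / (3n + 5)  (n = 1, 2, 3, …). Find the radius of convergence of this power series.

R = 3/2

By the ratio test, |a_{n+1}/a_n| = [(3n + 5)/(3(n+1) + 5)] · 4/9 → 4/9.
Writing y = (x + 9)², the series in y has radius 9/4, so |x + 9| < √(9/4) = 3/2 and R = 3/2.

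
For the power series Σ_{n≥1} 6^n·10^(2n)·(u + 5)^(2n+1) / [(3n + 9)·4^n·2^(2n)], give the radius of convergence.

R = √6/15

Ratio test: |a_{n+1}/a_n| = [(3n + 9)/(3(n+1) + 9)] · 6·100/(4·4) → 75/2 as n → ∞.
Writing y = (u + 5)², the series in y has radius 2/75, so |u + 5| < √(2/75) and R = √6/15.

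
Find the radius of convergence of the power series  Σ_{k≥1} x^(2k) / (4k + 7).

By the ratio test, |a_{k+1}/a_k| = (4k + 7)/(4(k+1) + 7) → 1.
Writing y = x², the series in y has radius 1, so |x| < √(1) = 1 and R = 1.

R = 1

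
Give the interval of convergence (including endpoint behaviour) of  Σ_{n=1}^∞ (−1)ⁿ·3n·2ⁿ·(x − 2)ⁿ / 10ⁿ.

Ratio test: |a_{n+1}/a_n| = [3(n+1)/3n] · 2/10 → 1/5 as n → ∞.
Convergence for |x − 2| · 1/5 < 1, i.e. |x − 2| < 5. So R = 5.
Check x = 7: the terms have absolute value of order n, which does not tend to 0, so the series diverges by the divergence test.
When x = -3, the terms have absolute value of order n, which does not tend to 0, so the series diverges by the divergence test.

(-3, 7)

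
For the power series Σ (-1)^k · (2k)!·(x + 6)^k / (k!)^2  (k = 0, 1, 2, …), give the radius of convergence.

Ratio test: |a_{k+1}/a_k| = (2k+1)·(2k+2)/(k+1)² → 4 as k → ∞.
Thus R = 1/(4) = 1/4.

R = 1/4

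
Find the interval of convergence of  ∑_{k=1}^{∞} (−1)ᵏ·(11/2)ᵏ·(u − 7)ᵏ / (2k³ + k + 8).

[75/11, 79/11]

Apply the ratio test: |a_{k+1}| / |a_k| = [(2k³ + k + 8)/(2(k+1)³ + (k+1) + 8)] · 11/2, which tends to 11/2 as k → ∞.
Thus R = 1/(11/2) = 2/11.
When u = 79/11, the terms are on the order of 1/k³, so the series converges absolutely by comparison with the p-series (p = 3 > 1).
Endpoint u = 75/11: absolute convergence follows by limit comparison with Σ 1/k³.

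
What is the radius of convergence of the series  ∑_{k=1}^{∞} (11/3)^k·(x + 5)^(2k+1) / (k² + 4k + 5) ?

R = √33/11

Ratio test: |a_{k+1}/a_k| = [(k² + 4k + 5)/((k+1)² + 4(k+1) + 5)] · 11/3 → 11/3 as k → ∞.
Successive powers of (x + 5) differ by 2, so the series converges when |x + 5|² · 11/3 < 1, i.e. |x + 5| < √(3/11). So R = √33/11.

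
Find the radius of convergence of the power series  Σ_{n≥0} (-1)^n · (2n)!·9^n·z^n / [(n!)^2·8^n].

R = 2/9

Ratio test: |a_{n+1}/a_n| = (2n+1)·(2n+2)/(n+1)² · 9/8 → 9/2 as n → ∞.
The series converges when 9/2 · |z| < 1, giving R = 2/9.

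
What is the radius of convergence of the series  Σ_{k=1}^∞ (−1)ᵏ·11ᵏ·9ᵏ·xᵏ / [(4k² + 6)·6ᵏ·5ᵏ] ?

By the ratio test, |a_{k+1}/a_k| = [(4k² + 6)/(4(k+1)² + 6)] · 11·9/(6·5) → 33/10.
Convergence for |x| · 33/10 < 1, i.e. |x| < 10/33. So R = 10/33.

R = 10/33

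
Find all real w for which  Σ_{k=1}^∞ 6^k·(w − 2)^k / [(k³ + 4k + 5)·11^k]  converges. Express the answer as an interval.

Ratio test: |a_{k+1}/a_k| = [(k³ + 4k + 5)/((k+1)³ + 4(k+1) + 5)] · 6/11 → 6/11 as k → ∞.
The series converges when 6/11 · |w − 2| < 1, giving R = 11/6.
Check w = 23/6: the terms are on the order of 1/k³, so the series converges absolutely by comparison with the p-series (p = 3 > 1).
When w = 1/6, the terms are on the order of 1/k³, so the series converges absolutely by comparison with the p-series (p = 3 > 1).

[1/6, 23/6]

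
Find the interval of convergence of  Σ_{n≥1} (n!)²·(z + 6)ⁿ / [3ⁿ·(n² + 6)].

{-6}

Apply the ratio test: |a_{n+1}| / |a_n| = (n+1)² · 1/3 · (n² + 6)/((n+1)² + 6), which tends to ∞ as n → ∞.
Since the ratio → ∞, the series diverges for every z ≠ -6, and R = 0.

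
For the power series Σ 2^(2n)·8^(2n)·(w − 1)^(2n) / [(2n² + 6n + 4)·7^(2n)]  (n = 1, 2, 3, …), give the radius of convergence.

R = 7/16

The ratio of consecutive coefficients is [(2n² + 6n + 4)/(2(n+1)² + 6(n+1) + 4)] · 4·64/49 → 256/49.
Writing y = (w − 1)², the series in y has radius 49/256, so |w − 1| < √(49/256) = 7/16 and R = 7/16.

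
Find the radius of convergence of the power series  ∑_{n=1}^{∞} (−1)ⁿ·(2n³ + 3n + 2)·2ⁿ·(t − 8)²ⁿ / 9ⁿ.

R = 3√2/2

By the ratio test, |a_{n+1}/a_n| = [(2(n+1)³ + 3(n+1) + 2)/(2n³ + 3n + 2)] · 2/9 → 2/9.
Since the exponent of (t − 8) increases by 2 each term, convergence requires |t − 8|² < 9/2, hence R = 3√2/2.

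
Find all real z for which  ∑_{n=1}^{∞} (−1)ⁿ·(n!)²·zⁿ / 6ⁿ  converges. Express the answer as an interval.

The ratio of consecutive coefficients is (n+1)² · 1/6 → ∞.
Since the ratio → ∞, the series diverges for every z ≠ 0, and R = 0.

{0}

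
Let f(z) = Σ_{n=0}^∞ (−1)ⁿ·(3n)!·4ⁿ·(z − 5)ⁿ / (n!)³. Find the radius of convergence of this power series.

By the ratio test, |a_{n+1}/a_n| = (3n+1)·(3n+2)·(3n+3)/(n+1)³ · 4 → 108.
Hence the series converges for |z − 5| < 1/(108) = 1/108, so the radius of convergence is 1/108.

R = 1/108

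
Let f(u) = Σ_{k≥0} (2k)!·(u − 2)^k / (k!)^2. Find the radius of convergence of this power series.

R = 1/4

Ratio test: |a_{k+1}/a_k| = (2k+1)·(2k+2)/(k+1)² → 4 as k → ∞.
Thus R = 1/(4) = 1/4.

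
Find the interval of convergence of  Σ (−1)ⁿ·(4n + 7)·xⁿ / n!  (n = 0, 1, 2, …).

Apply the ratio test: |a_{n+1}| / |a_n| = (4(n+1) + 7)/(4n + 7) · 1/(n+1), which tends to 0 as n → ∞.
The ratio tends to 0 regardless of x, hence R = ∞.

(−∞, ∞)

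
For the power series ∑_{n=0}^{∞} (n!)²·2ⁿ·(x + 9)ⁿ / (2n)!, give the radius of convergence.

The ratio of consecutive coefficients is (n+1)²/[(2n+1)·(2n+2)] · 2 → 1/2.
The series converges when 1/2 · |x + 9| < 1, giving R = 2.

R = 2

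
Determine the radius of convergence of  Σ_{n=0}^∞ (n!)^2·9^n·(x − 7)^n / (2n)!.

R = 4/9

Ratio test: |a_{n+1}/a_n| = (n+1)²/[(2n+1)·(2n+2)] · 9 → 9/4 as n → ∞.
The series converges when 9/4 · |x − 7| < 1, giving R = 4/9.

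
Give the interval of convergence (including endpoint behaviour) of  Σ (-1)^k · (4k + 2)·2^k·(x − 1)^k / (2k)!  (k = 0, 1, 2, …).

(−∞, ∞)

Apply the ratio test: |a_{k+1}| / |a_k| = (4(k+1) + 2)/(4k + 2) · 2 · 1/[(2k+1)·(2k+2)], which tends to 0 as k → ∞.
Since the limit is 0 < 1 for every x, the series converges on all of ℝ and R = ∞.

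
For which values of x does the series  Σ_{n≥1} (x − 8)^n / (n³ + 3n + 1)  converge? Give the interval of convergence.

[7, 9]

By the ratio test, |a_{n+1}/a_n| = (n³ + 3n + 1)/((n+1)³ + 3(n+1) + 1) → 1.
Hence R = 1.
At x = 9: the series is dominated by a constant times Σ 1/n³, which converges (p = 3 > 1).
Check x = 7: absolute convergence follows by limit comparison with Σ 1/n³.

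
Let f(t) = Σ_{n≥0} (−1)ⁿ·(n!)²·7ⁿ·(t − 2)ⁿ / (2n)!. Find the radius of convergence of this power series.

Ratio test: |a_{n+1}/a_n| = (n+1)²/[(2n+1)·(2n+2)] · 7 → 7/4 as n → ∞.
The series converges when 7/4 · |t − 2| < 1, giving R = 4/7.

R = 4/7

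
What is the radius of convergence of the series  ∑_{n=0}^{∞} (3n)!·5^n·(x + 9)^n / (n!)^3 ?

By the ratio test, |a_{n+1}/a_n| = (3n+1)·(3n+2)·(3n+3)/(n+1)³ · 5 → 135.
Convergence for |x + 9| · 135 < 1, i.e. |x + 9| < 1/135. So R = 1/135.

R = 1/135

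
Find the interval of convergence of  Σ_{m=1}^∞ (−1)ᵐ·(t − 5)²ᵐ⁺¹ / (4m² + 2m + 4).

Apply the ratio test: |a_{m+1}| / |a_m| = (4m² + 2m + 4)/(4(m+1)² + 2(m+1) + 4), which tends to 1 as m → ∞.
Since the exponent of (t − 5) increases by 2 each term, convergence requires |t − 5|² < 1, hence R = 1.
Check t = 6: the series is dominated by a constant times Σ 1/m², which converges (p = 2 > 1).
Endpoint t = 4: the terms are on the order of 1/m², so the series converges absolutely by comparison with the p-series (p = 2 > 1).

[4, 6]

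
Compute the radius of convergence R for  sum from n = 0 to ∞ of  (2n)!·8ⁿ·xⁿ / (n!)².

R = 1/32

Ratio test: |a_{n+1}/a_n| = (2n+1)·(2n+2)/(n+1)² · 8 → 32 as n → ∞.
The series converges when 32 · |x| < 1, giving R = 1/32.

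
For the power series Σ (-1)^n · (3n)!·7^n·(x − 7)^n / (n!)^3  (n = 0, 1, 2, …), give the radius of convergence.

By the ratio test, |a_{n+1}/a_n| = (3n+1)·(3n+2)·(3n+3)/(n+1)³ · 7 → 189.
Hence the series converges for |x − 7| < 1/(189) = 1/189, so the radius of convergence is 1/189.

R = 1/189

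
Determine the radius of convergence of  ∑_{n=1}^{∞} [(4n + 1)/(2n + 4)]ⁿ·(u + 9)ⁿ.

R = 1/2

Root test: |a_n|^(1/n) = (4n + 1)/(2n + 4) → 2.
Thus R = 1/(2) = 1/2.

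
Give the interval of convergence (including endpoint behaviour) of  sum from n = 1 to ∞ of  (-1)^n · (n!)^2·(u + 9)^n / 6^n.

{-9}

Ratio test: |a_{n+1}/a_n| = (n+1)² · 1/6 → ∞ as n → ∞.
Since the ratio → ∞, the series diverges for every u ≠ -9, and R = 0.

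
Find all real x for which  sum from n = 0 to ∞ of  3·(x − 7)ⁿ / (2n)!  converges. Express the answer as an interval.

Apply the ratio test: |a_{n+1}| / |a_n| = 3/3 · 1/[(2n+1)·(2n+2)], which tends to 0 as n → ∞.
The ratio tends to 0 regardless of x, hence R = ∞.

(−∞, ∞)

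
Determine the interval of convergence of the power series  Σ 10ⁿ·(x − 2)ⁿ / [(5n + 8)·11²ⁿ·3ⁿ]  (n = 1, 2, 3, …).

The ratio of consecutive coefficients is [(5n + 8)/(5(n+1) + 8)] · 10/(121·3) → 10/363.
Convergence for |x − 2| · 10/363 < 1, i.e. |x − 2| < 363/10. So R = 363/10.
Check x = 383/10: the terms behave like c/n; limit comparison with the harmonic series gives divergence.
When x = -343/10, the terms alternate in sign and decrease monotonically to 0 in absolute value (size ~ c/n), so the alternating series test gives convergence.

[-343/10, 383/10)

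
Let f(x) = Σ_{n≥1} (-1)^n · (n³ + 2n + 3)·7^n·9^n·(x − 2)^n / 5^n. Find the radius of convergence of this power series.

Apply the ratio test: |a_{n+1}| / |a_n| = [((n+1)³ + 2(n+1) + 3)/(n³ + 2n + 3)] · 7·9/5, which tends to 63/5 as n → ∞.
Hence the series converges for |x − 2| < 1/(63/5) = 5/63, so the radius of convergence is 5/63.

R = 5/63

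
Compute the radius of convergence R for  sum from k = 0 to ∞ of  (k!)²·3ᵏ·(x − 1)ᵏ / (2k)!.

R = 4/3

By the ratio test, |a_{k+1}/a_k| = (k+1)²/[(2k+1)·(2k+2)] · 3 → 3/4.
Hence the series converges for |x − 1| < 1/(3/4) = 4/3, so the radius of convergence is 4/3.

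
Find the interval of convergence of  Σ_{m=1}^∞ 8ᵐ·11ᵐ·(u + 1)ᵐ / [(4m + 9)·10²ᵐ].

[-47/22, 3/22)

Apply the ratio test: |a_{m+1}| / |a_m| = [(4m + 9)/(4(m+1) + 9)] · 8·11/100, which tends to 22/25 as m → ∞.
Convergence for |u + 1| · 22/25 < 1, i.e. |u + 1| < 25/22. So R = 25/22.
At u = 3/22: the terms are asymptotic to a nonzero constant times 1/m, so the series diverges by limit comparison with Σ 1/m.
Endpoint u = -47/22: the terms alternate in sign and decrease monotonically to 0 in absolute value (size ~ c/m), so the alternating series test gives convergence.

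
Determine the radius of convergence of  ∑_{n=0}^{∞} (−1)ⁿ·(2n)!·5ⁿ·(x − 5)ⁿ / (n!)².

R = 1/20

By the ratio test, |a_{n+1}/a_n| = (2n+1)·(2n+2)/(n+1)² · 5 → 20.
Convergence for |x − 5| · 20 < 1, i.e. |x − 5| < 1/20. So R = 1/20.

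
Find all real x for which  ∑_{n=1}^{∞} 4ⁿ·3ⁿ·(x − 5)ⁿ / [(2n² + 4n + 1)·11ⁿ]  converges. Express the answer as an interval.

By the ratio test, |a_{n+1}/a_n| = [(2n² + 4n + 1)/(2(n+1)² + 4(n+1) + 1)] · 4·3/11 → 12/11.
Hence the series converges for |x − 5| < 1/(12/11) = 11/12, so the radius of convergence is 11/12.
At x = 71/12: the series is dominated by a constant times Σ 1/n², which converges (p = 2 > 1).
When x = 49/12, absolute convergence follows by limit comparison with Σ 1/n².

[49/12, 71/12]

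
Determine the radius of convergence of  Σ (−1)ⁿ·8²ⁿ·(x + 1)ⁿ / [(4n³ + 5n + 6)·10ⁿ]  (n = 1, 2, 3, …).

R = 5/32

By the ratio test, |a_{n+1}/a_n| = [(4n³ + 5n + 6)/(4(n+1)³ + 5(n+1) + 6)] · 64/10 → 32/5.
Hence the series converges for |x + 1| < 1/(32/5) = 5/32, so the radius of convergence is 5/32.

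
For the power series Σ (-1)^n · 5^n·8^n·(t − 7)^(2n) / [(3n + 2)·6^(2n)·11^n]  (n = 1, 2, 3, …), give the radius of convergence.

The ratio of consecutive coefficients is [(3n + 2)/(3(n+1) + 2)] · 5·8/(36·11) → 10/99.
Writing y = (t − 7)², the series in y has radius 99/10, so |t − 7| < √(99/10) and R = 3√110/10.

R = 3√110/10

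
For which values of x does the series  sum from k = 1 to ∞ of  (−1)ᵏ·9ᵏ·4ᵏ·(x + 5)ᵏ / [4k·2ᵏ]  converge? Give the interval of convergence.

(-91/18, -89/18]

The ratio of consecutive coefficients is [4k/4(k+1)] · 9·4/2 → 18.
Thus R = 1/(18) = 1/18.
Endpoint x = -89/18: the terms alternate in sign and decrease monotonically to 0 in absolute value (size ~ c/k), so the alternating series test gives convergence.
When x = -91/18, the terms behave like c/k; limit comparison with the harmonic series gives divergence.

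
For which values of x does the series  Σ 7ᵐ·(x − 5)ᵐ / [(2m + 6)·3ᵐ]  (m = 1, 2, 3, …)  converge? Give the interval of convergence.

[32/7, 38/7)

Ratio test: |a_{m+1}/a_m| = [(2m + 6)/(2(m+1) + 6)] · 7/3 → 7/3 as m → ∞.
Convergence for |x − 5| · 7/3 < 1, i.e. |x − 5| < 3/7. So R = 3/7.
When x = 38/7, comparison with the harmonic series Σ 1/m shows the series diverges.
When x = 32/7, convergence follows from the alternating series test (terms decrease monotonically to 0).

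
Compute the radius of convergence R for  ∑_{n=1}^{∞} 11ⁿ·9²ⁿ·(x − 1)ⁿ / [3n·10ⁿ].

R = 10/891

Apply the ratio test: |a_{n+1}| / |a_n| = [3n/3(n+1)] · 11·81/10, which tends to 891/10 as n → ∞.
Convergence for |x − 1| · 891/10 < 1, i.e. |x − 1| < 10/891. So R = 10/891.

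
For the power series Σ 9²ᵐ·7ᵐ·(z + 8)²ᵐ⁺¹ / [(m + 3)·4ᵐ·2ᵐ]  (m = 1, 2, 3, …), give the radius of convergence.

R = 2√14/63

The ratio of consecutive coefficients is [(m + 3)/((m+1) + 3)] · 81·7/(4·2) → 567/8.
Successive powers of (z + 8) differ by 2, so the series converges when |z + 8|² · 567/8 < 1, i.e. |z + 8| < √(8/567). So R = 2√14/63.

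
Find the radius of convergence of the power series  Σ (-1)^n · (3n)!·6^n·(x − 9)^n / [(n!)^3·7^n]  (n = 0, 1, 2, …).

By the ratio test, |a_{n+1}/a_n| = (3n+1)·(3n+2)·(3n+3)/(n+1)³ · 6/7 → 162/7.
Thus R = 1/(162/7) = 7/162.

R = 7/162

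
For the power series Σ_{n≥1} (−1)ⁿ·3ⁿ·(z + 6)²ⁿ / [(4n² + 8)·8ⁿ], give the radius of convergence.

The ratio of consecutive coefficients is [(4n² + 8)/(4(n+1)² + 8)] · 3/8 → 3/8.
Since the exponent of (z + 6) increases by 2 each term, convergence requires |z + 6|² < 8/3, hence R = 2√6/3.

R = 2√6/3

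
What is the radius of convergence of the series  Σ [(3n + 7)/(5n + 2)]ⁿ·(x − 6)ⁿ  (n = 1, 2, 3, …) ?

Root test: |a_n|^(1/n) = (3n + 7)/(5n + 2) → 3/5.
Convergence for |x − 6| · 3/5 < 1, i.e. |x − 6| < 5/3. So R = 5/3.

R = 5/3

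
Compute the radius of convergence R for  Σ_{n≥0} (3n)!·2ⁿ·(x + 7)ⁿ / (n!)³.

R = 1/54

By the ratio test, |a_{n+1}/a_n| = (3n+1)·(3n+2)·(3n+3)/(n+1)³ · 2 → 54.
The series converges when 54 · |x + 7| < 1, giving R = 1/54.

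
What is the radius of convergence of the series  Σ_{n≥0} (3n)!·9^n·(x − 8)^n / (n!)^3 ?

By the ratio test, |a_{n+1}/a_n| = (3n+1)·(3n+2)·(3n+3)/(n+1)³ · 9 → 243.
Thus R = 1/(243) = 1/243.

R = 1/243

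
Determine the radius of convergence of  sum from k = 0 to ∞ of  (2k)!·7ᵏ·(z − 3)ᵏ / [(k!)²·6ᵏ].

R = 3/14

By the ratio test, |a_{k+1}/a_k| = (2k+1)·(2k+2)/(k+1)² · 7/6 → 14/3.
Convergence for |z − 3| · 14/3 < 1, i.e. |z − 3| < 3/14. So R = 3/14.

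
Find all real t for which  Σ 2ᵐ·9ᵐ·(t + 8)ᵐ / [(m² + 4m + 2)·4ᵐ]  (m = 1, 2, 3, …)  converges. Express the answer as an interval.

[-74/9, -70/9]

Apply the ratio test: |a_{m+1}| / |a_m| = [(m² + 4m + 2)/((m+1)² + 4(m+1) + 2)] · 2·9/4, which tends to 9/2 as m → ∞.
Convergence for |t + 8| · 9/2 < 1, i.e. |t + 8| < 2/9. So R = 2/9.
When t = -70/9, the series is dominated by a constant times Σ 1/m², which converges (p = 2 > 1).
When t = -74/9, absolute convergence follows by limit comparison with Σ 1/m².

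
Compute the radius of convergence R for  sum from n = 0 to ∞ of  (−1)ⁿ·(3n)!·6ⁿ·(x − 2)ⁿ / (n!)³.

R = 1/162

By the ratio test, |a_{n+1}/a_n| = (3n+1)·(3n+2)·(3n+3)/(n+1)³ · 6 → 162.
Thus R = 1/(162) = 1/162.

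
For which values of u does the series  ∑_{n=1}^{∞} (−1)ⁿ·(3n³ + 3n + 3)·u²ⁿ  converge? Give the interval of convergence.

The ratio of consecutive coefficients is (3(n+1)³ + 3(n+1) + 3)/(3n³ + 3n + 3) → 1.
Since the exponent of u increases by 2 each term, convergence requires |u|² < 1, hence R = 1.
Check u = 1: the terms do not tend to 0, so the series diverges.
Check u = -1: the terms do not tend to 0, so the series diverges.

(-1, 1)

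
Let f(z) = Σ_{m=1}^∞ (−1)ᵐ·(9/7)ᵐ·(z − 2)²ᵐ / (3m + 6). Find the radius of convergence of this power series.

By the ratio test, |a_{m+1}/a_m| = [(3m + 6)/(3(m+1) + 6)] · 9/7 → 9/7.
Writing y = (z − 2)², the series in y has radius 7/9, so |z − 2| < √(7/9) and R = √7/3.

R = √7/3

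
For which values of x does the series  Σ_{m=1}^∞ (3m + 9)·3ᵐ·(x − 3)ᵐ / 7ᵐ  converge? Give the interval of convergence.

(2/3, 16/3)

The ratio of consecutive coefficients is [(3(m+1) + 9)/(3m + 9)] · 3/7 → 3/7.
Hence the series converges for |x − 3| < 1/(3/7) = 7/3, so the radius of convergence is 7/3.
Endpoint x = 16/3: the m-th term does not approach 0; divergence by the term test.
Endpoint x = 2/3: the m-th term does not approach 0; divergence by the term test.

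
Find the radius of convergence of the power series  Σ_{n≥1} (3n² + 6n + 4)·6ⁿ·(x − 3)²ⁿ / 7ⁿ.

R = √42/6

By the ratio test, |a_{n+1}/a_n| = [(3(n+1)² + 6(n+1) + 4)/(3n² + 6n + 4)] · 6/7 → 6/7.
Writing y = (x − 3)², the series in y has radius 7/6, so |x − 3| < √(7/6) and R = √42/6.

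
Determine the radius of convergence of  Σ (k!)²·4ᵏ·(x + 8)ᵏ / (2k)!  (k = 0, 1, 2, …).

By the ratio test, |a_{k+1}/a_k| = (k+1)²/[(2k+1)·(2k+2)] · 4 → 1.
Hence R = 1.

R = 1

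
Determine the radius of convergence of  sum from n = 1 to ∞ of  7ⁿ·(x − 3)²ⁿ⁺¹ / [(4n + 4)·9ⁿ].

By the ratio test, |a_{n+1}/a_n| = [(4n + 4)/(4(n+1) + 4)] · 7/9 → 7/9.
Successive powers of (x − 3) differ by 2, so the series converges when |x − 3|² · 7/9 < 1, i.e. |x − 3| < √(9/7). So R = 3√7/7.

R = 3√7/7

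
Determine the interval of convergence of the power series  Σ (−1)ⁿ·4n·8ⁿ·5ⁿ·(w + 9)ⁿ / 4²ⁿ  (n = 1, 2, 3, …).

By the ratio test, |a_{n+1}/a_n| = [4(n+1)/4n] · 8·5/16 → 5/2.
The series converges when 5/2 · |w + 9| < 1, giving R = 2/5.
When w = -43/5, the terms have absolute value of order n, which does not tend to 0, so the series diverges by the divergence test.
At w = -47/5: the n-th term does not approach 0; divergence by the term test.

(-47/5, -43/5)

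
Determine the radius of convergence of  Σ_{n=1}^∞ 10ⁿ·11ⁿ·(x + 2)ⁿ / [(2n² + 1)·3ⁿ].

The ratio of consecutive coefficients is [(2n² + 1)/(2(n+1)² + 1)] · 10·11/3 → 110/3.
The series converges when 110/3 · |x + 2| < 1, giving R = 3/110.

R = 3/110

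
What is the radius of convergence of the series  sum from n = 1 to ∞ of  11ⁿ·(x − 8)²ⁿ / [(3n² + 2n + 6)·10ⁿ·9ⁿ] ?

R = 3√110/11

By the ratio test, |a_{n+1}/a_n| = [(3n² + 2n + 6)/(3(n+1)² + 2(n+1) + 6)] · 11/(10·9) → 11/90.
Successive powers of (x − 8) differ by 2, so the series converges when |x − 8|² · 11/90 < 1, i.e. |x − 8| < √(90/11). So R = 3√110/11.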